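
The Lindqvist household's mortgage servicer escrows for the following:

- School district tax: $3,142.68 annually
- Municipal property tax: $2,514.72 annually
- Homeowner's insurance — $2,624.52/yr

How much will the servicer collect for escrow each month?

School district tax = $3,142.68
Municipal property tax = $2,514.72
Homeowner's insurance = $2,624.52
Total annual escrow = $8,281.92
Monthly escrow = $8,281.92 ÷ 12 = $690.16

$690.16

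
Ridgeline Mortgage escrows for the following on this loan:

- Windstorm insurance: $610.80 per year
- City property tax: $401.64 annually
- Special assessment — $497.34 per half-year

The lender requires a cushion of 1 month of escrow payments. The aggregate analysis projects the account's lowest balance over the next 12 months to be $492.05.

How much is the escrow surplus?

$324.79

Windstorm insurance = $610.80 per year
City property tax = $401.64 per year
Special assessment = $497.34 × 2 = $994.68 per year
Total per year = $610.80 + $401.64 + $994.68 = $2,007.12
Monthly = $2,007.12 ÷ 12 = $167.26
Required cushion = 1 × $167.26 = $167.26
Surplus = $492.05 − $167.26 = $324.79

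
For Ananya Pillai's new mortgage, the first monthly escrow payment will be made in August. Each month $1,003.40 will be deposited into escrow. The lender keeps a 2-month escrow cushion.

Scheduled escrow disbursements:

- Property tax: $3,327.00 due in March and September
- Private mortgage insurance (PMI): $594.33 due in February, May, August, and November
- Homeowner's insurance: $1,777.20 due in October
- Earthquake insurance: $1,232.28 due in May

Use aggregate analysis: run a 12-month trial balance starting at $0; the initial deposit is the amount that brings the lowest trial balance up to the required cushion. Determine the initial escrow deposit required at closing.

$4,695.13

Cushion = 2 × $1,003.40 = $2,006.80
Trial balance (start $0, +$1,003.40 each month, − disbursements):
  Aug: +$1,003.40 − $594.33 → $409.07
  Sep: +$1,003.40 − $3,327.00 → -$1,914.53
  Oct: +$1,003.40 − $1,777.20 → -$2,688.33
  Nov: +$1,003.40 − $594.33 → -$2,279.26
  Dec: +$1,003.40 → -$1,275.86
  Jan: +$1,003.40 → -$272.46
  Feb: +$1,003.40 − $594.33 → $136.61
  Mar: +$1,003.40 − $3,327.00 → -$2,186.99
  Apr: +$1,003.40 → -$1,183.59
  May: +$1,003.40 − $1,826.61 → -$2,006.80
  Jun: +$1,003.40 → -$1,003.40
  Jul: +$1,003.40 → $0.00
Lowest trial balance = -$2,688.33 (Oct)
Initial deposit = cushion − low point = $2,006.80 − (-$2,688.33) = $4,695.13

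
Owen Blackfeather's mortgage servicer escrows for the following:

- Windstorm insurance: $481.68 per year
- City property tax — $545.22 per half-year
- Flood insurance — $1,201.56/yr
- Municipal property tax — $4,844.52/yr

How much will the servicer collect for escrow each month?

$634.85

Windstorm insurance — $481.68
City property tax — $545.22 × 2 = $1,090.44
Flood insurance — $1,201.56
Municipal property tax — $4,844.52
Total annual escrow = $7,618.20
Monthly = $7,618.20 / 12 = $634.85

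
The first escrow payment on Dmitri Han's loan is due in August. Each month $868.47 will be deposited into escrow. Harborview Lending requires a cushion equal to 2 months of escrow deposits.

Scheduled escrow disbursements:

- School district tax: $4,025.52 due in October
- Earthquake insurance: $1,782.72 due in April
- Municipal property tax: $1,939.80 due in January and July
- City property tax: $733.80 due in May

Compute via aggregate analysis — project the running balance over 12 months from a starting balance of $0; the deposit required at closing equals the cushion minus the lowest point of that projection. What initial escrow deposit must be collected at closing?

$3,157.05

Cushion = 2 × $868.47 = $1,736.94
Trial balance (start $0, +$868.47 each month, − disbursements):
  Aug: +$868.47 → $868.47
  Sep: +$868.47 → $1,736.94
  Oct: +$868.47 − $4,025.52 → -$1,420.11
  Nov: +$868.47 → -$551.64
  Dec: +$868.47 → $316.83
  Jan: +$868.47 − $1,939.80 → -$754.50
  Feb: +$868.47 → $113.97
  Mar: +$868.47 → $982.44
  Apr: +$868.47 − $1,782.72 → $68.19
  May: +$868.47 − $733.80 → $202.86
  Jun: +$868.47 → $1,071.33
  Jul: +$868.47 − $1,939.80 → $0.00
Lowest trial balance = -$1,420.11 (Oct)
Initial deposit = cushion − low point = $1,736.94 − (-$1,420.11) = $3,157.05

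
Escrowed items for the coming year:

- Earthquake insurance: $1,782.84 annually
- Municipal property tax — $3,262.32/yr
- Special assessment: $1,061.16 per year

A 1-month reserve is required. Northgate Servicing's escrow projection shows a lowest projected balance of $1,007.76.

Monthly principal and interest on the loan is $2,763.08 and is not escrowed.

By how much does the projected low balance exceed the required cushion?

$498.90

Earthquake insurance = $1,782.84/yr
Municipal property tax = $3,262.32/yr
Special assessment = $1,061.16/yr
Total per year = $1,782.84 + $3,262.32 + $1,061.16 = $6,106.32
Monthly escrow = $6,106.32 ÷ 12 = $508.86
Required reserve = 1 × $508.86 = $508.86
Surplus = $1,007.76 − $508.86 = $498.90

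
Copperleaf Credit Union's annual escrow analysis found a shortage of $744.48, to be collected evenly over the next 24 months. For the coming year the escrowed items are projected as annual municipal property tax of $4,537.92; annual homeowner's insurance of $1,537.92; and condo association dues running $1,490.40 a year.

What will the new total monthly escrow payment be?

$661.54

Municipal property tax = $4,537.92 per year
Homeowner's insurance = $1,537.92 per year
Condo association dues = $1,490.40 per year
Combined annual = $7,566.24
Monthly escrow = $7,566.24 / 12 = $630.52
Monthly shortage recovery: $744.48 / 24 = $31.02
Adjusted monthly = $630.52 + $31.02 = $661.54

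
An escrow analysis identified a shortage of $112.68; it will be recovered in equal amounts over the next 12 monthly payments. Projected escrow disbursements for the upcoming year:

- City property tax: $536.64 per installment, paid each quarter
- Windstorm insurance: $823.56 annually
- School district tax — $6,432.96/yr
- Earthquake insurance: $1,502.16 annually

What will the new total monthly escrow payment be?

City property tax — $536.64 × 4 = $2,146.56 annually
Windstorm insurance — $823.56 annually
School district tax — $6,432.96 annually
Earthquake insurance — $1,502.16 annually
Combined annual = $10,905.24
Monthly = $10,905.24 ÷ 12 = $908.77
Monthly shortage recovery: $112.68 ÷ 12 = $9.39
New monthly escrow = $908.77 + $9.39 = $918.16

$918.16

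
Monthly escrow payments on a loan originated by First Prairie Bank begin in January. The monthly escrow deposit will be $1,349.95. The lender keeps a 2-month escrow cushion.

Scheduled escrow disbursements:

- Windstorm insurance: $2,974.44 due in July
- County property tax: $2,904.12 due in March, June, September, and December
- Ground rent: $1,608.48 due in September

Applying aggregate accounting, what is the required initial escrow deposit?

$3,845.63

Cushion = 2 × $1,349.95 = $2,699.90
Trial balance (start $0, +$1,349.95 each month, − disbursements):
  Jan: +$1,349.95 → $1,349.95
  Feb: +$1,349.95 → $2,699.90
  Mar: +$1,349.95 − $2,904.12 → $1,145.73
  Apr: +$1,349.95 → $2,495.68
  May: +$1,349.95 → $3,845.63
  Jun: +$1,349.95 − $2,904.12 → $2,291.46
  Jul: +$1,349.95 − $2,974.44 → $666.97
  Aug: +$1,349.95 → $2,016.92
  Sep: +$1,349.95 − $4,512.60 → -$1,145.73
  Oct: +$1,349.95 → $204.22
  Nov: +$1,349.95 → $1,554.17
  Dec: +$1,349.95 − $2,904.12 → $0.00
Lowest trial balance = -$1,145.73 (Sep)
Initial deposit = cushion − low point = $2,699.90 − (-$1,145.73) = $3,845.63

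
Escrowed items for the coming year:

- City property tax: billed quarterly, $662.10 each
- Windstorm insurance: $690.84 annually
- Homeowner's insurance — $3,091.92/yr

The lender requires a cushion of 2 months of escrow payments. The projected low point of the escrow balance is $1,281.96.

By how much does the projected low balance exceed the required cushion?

City property tax: $662.10 × 4 = $2,648.40 per year
Windstorm insurance: $690.84 per year
Homeowner's insurance: $3,091.92 per year
Total per year = $2,648.40 + $690.84 + $3,091.92 = $6,431.16
Per month = $6,431.16 ÷ 12 = $535.93
Required cushion = 2 × $535.93 = $1,071.86
Excess over cushion: $1,281.96 − $1,071.86 = $210.10

$210.10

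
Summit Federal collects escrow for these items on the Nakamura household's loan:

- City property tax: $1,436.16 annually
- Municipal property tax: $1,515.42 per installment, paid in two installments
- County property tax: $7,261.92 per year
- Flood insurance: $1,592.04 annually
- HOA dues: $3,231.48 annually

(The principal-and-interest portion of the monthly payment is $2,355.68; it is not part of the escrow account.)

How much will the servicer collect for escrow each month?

City property tax = $1,436.16/yr
Municipal property tax = $1,515.42 × 2 = $3,030.84/yr
County property tax = $7,261.92/yr
Flood insurance = $1,592.04/yr
HOA dues = $3,231.48/yr
Annual escrow total = $1,436.16 + $3,030.84 + $7,261.92 + $1,592.04 + $3,231.48 = $16,552.44
Per month = $16,552.44 ÷ 12 = $1,379.37

$1,379.37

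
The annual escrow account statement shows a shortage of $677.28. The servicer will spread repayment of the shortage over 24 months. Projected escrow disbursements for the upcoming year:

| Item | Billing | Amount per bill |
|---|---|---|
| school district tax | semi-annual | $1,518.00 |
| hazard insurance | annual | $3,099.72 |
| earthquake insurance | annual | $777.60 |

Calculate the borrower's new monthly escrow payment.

School district tax = $1,518.00 × 2 = $3,036.00
Hazard insurance = $3,099.72
Earthquake insurance = $777.60
Yearly total = $3,036.00 + $3,099.72 + $777.60 = $6,913.32
Monthly = $6,913.32 ÷ 12 = $576.11
Shortage per month = $677.28 / 24 = $28.22
New monthly escrow = $576.11 + $28.22 = $604.33

$604.33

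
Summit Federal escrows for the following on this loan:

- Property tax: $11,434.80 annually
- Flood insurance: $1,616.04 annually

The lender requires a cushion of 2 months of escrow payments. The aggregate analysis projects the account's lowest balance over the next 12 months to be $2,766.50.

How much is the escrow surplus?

Property tax: $11,434.80/yr
Flood insurance: $1,616.04/yr
Total per year = $13,050.84
Monthly escrow = $13,050.84 / 12 = $1,087.57
Required reserve = 2 × $1,087.57 = $2,175.14
Excess over cushion: $2,766.50 − $2,175.14 = $591.36

$591.36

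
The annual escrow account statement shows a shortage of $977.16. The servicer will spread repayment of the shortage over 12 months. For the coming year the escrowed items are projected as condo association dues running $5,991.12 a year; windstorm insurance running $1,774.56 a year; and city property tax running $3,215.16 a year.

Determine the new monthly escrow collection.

$996.50

Condo association dues: $5,991.12
Windstorm insurance: $1,774.56
City property tax: $3,215.16
Combined annual = $10,980.84
Base monthly escrow = $10,980.84 / 12 = $915.07
Shortage spread = $977.16 / 12 = $81.43/mo
New monthly escrow = $915.07 + $81.43 = $996.50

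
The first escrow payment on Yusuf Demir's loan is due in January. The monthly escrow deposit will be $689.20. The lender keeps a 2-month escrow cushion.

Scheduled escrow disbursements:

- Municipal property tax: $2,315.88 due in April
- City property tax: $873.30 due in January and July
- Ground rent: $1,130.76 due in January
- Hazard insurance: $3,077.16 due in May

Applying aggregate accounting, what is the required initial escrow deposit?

$5,329.50

Cushion = 2 × $689.20 = $1,378.40
Trial balance (start $0, +$689.20 each month, − disbursements):
  Jan: +$689.20 − $2,004.06 → -$1,314.86
  Feb: +$689.20 → -$625.66
  Mar: +$689.20 → $63.54
  Apr: +$689.20 − $2,315.88 → -$1,563.14
  May: +$689.20 − $3,077.16 → -$3,951.10
  Jun: +$689.20 → -$3,261.90
  Jul: +$689.20 − $873.30 → -$3,446.00
  Aug: +$689.20 → -$2,756.80
  Sep: +$689.20 → -$2,067.60
  Oct: +$689.20 → -$1,378.40
  Nov: +$689.20 → -$689.20
  Dec: +$689.20 → $0.00
Lowest trial balance = -$3,951.10 (May)
Initial deposit = cushion − low point = $1,378.40 − (-$3,951.10) = $5,329.50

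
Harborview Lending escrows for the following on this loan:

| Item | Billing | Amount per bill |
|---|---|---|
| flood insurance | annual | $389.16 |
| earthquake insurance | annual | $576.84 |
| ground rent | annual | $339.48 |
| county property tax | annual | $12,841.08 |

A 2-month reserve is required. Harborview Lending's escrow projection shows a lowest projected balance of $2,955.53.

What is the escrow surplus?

$597.77

Flood insurance — $389.16/yr
Earthquake insurance — $576.84/yr
Ground rent — $339.48/yr
County property tax — $12,841.08/yr
Total annual escrow = $389.16 + $576.84 + $339.48 + $12,841.08 = $14,146.56
Per month = $14,146.56 / 12 = $1,178.88
Cushion = 2 × $1,178.88 = $2,357.76
Excess over cushion: $2,955.53 − $2,357.76 = $597.77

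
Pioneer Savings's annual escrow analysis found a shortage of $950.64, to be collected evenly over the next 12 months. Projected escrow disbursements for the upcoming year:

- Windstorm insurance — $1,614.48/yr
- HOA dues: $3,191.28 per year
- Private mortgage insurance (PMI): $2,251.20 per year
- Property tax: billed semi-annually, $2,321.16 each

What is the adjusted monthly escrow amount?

$1,054.16

Windstorm insurance: $1,614.48 per year
HOA dues: $3,191.28 per year
Private mortgage insurance (PMI): $2,251.20 per year
Property tax: $2,321.16 × 2 = $4,642.32 per year
Total per year = $11,699.28
Base monthly escrow = $11,699.28 ÷ 12 = $974.94
Shortage per month = $950.64 ÷ 12 = $79.22
New monthly escrow = $974.94 + $79.22 = $1,054.16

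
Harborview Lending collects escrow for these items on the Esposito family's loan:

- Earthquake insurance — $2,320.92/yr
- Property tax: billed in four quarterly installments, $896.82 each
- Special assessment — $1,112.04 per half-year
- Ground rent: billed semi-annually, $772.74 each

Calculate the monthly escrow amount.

$806.48

Earthquake insurance: $2,320.92/yr
Property tax: $896.82 × 4 = $3,587.28/yr
Special assessment: $1,112.04 × 2 = $2,224.08/yr
Ground rent: $772.74 × 2 = $1,545.48/yr
Total per year = $2,320.92 + $3,587.28 + $2,224.08 + $1,545.48 = $9,677.76
Base monthly escrow = $9,677.76 ÷ 12 = $806.48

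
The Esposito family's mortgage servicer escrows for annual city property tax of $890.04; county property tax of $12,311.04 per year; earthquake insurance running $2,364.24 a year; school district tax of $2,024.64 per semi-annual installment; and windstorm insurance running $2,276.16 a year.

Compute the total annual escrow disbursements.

City property tax: $890.04
County property tax: $12,311.04
Earthquake insurance: $2,364.24
School district tax: $2,024.64 × 2 = $4,049.28
Windstorm insurance: $2,276.16
Combined annual = $890.04 + $12,311.04 + $2,364.24 + $4,049.28 + $2,276.16 = $21,890.76

$21,890.76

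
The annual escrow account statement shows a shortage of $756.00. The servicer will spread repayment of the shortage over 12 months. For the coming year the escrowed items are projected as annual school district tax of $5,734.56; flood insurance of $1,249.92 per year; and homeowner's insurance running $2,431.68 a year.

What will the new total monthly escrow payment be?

$847.68

School district tax — $5,734.56
Flood insurance — $1,249.92
Homeowner's insurance — $2,431.68
Yearly total = $5,734.56 + $1,249.92 + $2,431.68 = $9,416.16
Base monthly escrow = $9,416.16 ÷ 12 = $784.68
Monthly shortage recovery: $756.00 ÷ 12 = $63.00
Adjusted monthly = $784.68 + $63.00 = $847.68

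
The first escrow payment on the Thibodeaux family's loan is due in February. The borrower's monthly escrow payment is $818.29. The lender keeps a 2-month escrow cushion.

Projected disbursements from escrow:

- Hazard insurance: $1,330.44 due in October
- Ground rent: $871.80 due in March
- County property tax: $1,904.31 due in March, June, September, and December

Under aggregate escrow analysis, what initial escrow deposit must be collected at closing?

Cushion = 2 × $818.29 = $1,636.58
Trial balance (start $0, +$818.29 each month, − disbursements):
  Feb: +$818.29 → $818.29
  Mar: +$818.29 − $2,776.11 → -$1,139.53
  Apr: +$818.29 → -$321.24
  May: +$818.29 → $497.05
  Jun: +$818.29 − $1,904.31 → -$588.97
  Jul: +$818.29 → $229.32
  Aug: +$818.29 → $1,047.61
  Sep: +$818.29 − $1,904.31 → -$38.41
  Oct: +$818.29 − $1,330.44 → -$550.56
  Nov: +$818.29 → $267.73
  Dec: +$818.29 − $1,904.31 → -$818.29
  Jan: +$818.29 → $0.00
Lowest trial balance = -$1,139.53 (Mar)
Initial deposit = cushion − low point = $1,636.58 − (-$1,139.53) = $2,776.11

$2,776.11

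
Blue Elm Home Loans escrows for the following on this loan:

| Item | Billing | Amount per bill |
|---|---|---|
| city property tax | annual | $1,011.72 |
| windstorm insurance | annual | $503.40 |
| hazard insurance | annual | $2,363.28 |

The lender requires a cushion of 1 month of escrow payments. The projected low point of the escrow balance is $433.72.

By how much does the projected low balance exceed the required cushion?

$110.52

City property tax: $1,011.72
Windstorm insurance: $503.40
Hazard insurance: $2,363.28
Combined annual = $3,878.40
Monthly escrow = $3,878.40 / 12 = $323.20
Required cushion = 1 × $323.20 = $323.20
Surplus = $433.72 − $323.20 = $110.52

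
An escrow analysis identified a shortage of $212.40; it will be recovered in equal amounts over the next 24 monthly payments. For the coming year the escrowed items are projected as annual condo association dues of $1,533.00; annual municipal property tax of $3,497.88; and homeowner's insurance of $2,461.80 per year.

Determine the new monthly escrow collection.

Condo association dues: $1,533.00 per year
Municipal property tax: $3,497.88 per year
Homeowner's insurance: $2,461.80 per year
Total annual escrow = $7,492.68
Monthly escrow = $7,492.68 / 12 = $624.39
Shortage spread = $212.40 ÷ 24 = $8.85/mo
Adjusted monthly = $624.39 + $8.85 = $633.24

$633.24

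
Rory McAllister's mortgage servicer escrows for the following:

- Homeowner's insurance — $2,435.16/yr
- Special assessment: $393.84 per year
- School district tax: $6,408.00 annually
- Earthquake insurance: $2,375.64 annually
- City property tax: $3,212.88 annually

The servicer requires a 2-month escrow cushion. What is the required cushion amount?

$2,470.92

Homeowner's insurance: $2,435.16 per year
Special assessment: $393.84 per year
School district tax: $6,408.00 per year
Earthquake insurance: $2,375.64 per year
City property tax: $3,212.88 per year
Total annual escrow = $14,825.52
Per month = $14,825.52 / 12 = $1,235.46
Cushion = 2 × $1,235.46 = $2,470.92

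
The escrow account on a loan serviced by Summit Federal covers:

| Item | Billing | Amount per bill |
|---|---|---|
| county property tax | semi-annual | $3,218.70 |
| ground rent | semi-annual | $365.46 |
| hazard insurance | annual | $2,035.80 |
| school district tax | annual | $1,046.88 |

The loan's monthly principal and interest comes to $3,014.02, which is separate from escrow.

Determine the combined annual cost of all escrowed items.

County property tax: $3,218.70 × 2 = $6,437.40 annually
Ground rent: $365.46 × 2 = $730.92 annually
Hazard insurance: $2,035.80 annually
School district tax: $1,046.88 annually
Total annual escrow = $6,437.40 + $730.92 + $2,035.80 + $1,046.88 = $10,251.00

$10,251.00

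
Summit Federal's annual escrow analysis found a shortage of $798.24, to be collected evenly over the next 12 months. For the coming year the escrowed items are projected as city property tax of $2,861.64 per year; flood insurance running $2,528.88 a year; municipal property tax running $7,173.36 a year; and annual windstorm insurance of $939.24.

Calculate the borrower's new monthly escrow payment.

$1,191.78

City property tax = $2,861.64 annually
Flood insurance = $2,528.88 annually
Municipal property tax = $7,173.36 annually
Windstorm insurance = $939.24 annually
Total annual escrow = $2,861.64 + $2,528.88 + $7,173.36 + $939.24 = $13,503.12
Per month = $13,503.12 / 12 = $1,125.26
Shortage per month = $798.24 ÷ 12 = $66.52
Adjusted monthly = $1,125.26 + $66.52 = $1,191.78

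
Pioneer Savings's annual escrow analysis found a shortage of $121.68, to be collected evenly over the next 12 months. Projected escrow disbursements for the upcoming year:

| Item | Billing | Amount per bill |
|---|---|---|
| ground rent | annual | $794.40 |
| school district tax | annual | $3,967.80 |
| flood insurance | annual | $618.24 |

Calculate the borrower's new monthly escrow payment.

$458.51

Ground rent: $794.40
School district tax: $3,967.80
Flood insurance: $618.24
Combined annual = $5,380.44
Monthly = $5,380.44 ÷ 12 = $448.37
Shortage spread = $121.68 / 12 = $10.14/mo
New monthly escrow = $448.37 + $10.14 = $458.51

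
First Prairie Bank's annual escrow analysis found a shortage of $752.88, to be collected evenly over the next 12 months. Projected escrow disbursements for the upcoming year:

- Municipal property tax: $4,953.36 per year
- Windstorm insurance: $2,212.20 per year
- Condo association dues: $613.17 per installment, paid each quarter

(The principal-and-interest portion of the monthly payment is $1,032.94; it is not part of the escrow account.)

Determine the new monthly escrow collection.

$864.26

Municipal property tax = $4,953.36 annually
Windstorm insurance = $2,212.20 annually
Condo association dues = $613.17 × 4 = $2,452.68 annually
Total annual escrow = $4,953.36 + $2,212.20 + $2,452.68 = $9,618.24
Base monthly escrow = $9,618.24 ÷ 12 = $801.52
Shortage per month = $752.88 ÷ 12 = $62.74
New monthly escrow = $801.52 + $62.74 = $864.26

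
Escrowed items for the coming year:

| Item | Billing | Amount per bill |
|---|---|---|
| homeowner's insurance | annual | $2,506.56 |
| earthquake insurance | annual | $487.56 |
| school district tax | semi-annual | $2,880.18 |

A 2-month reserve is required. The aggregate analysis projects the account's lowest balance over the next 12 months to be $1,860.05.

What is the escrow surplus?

Homeowner's insurance — $2,506.56
Earthquake insurance — $487.56
School district tax — $2,880.18 × 2 = $5,760.36
Combined annual = $2,506.56 + $487.56 + $5,760.36 = $8,754.48
Base monthly escrow = $8,754.48 / 12 = $729.54
Cushion = 2 × $729.54 = $1,459.08
Excess over cushion: $1,860.05 − $1,459.08 = $400.97

$400.97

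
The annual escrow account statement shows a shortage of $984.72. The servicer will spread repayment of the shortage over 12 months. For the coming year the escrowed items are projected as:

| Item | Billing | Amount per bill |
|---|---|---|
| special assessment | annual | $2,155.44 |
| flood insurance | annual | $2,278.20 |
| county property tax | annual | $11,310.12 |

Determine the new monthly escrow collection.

$1,394.04

Special assessment: $2,155.44
Flood insurance: $2,278.20
County property tax: $11,310.12
Combined annual = $15,743.76
Monthly escrow = $15,743.76 / 12 = $1,311.98
Shortage spread = $984.72 / 12 = $82.06/mo
Adjusted monthly = $1,311.98 + $82.06 = $1,394.04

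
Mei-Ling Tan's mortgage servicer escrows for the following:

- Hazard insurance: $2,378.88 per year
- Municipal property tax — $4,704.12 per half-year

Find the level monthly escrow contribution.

$982.26

Hazard insurance — $2,378.88
Municipal property tax — $4,704.12 × 2 = $9,408.24
Total annual escrow = $11,787.12
Monthly = $11,787.12 ÷ 12 = $982.26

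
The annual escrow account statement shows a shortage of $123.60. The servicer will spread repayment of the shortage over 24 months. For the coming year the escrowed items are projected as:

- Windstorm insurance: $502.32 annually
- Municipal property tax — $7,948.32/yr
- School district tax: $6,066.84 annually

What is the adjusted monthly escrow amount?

$1,214.94

Windstorm insurance = $502.32
Municipal property tax = $7,948.32
School district tax = $6,066.84
Annual escrow total = $502.32 + $7,948.32 + $6,066.84 = $14,517.48
Per month = $14,517.48 ÷ 12 = $1,209.79
Shortage spread = $123.60 / 24 = $5.15/mo
Adjusted monthly = $1,209.79 + $5.15 = $1,214.94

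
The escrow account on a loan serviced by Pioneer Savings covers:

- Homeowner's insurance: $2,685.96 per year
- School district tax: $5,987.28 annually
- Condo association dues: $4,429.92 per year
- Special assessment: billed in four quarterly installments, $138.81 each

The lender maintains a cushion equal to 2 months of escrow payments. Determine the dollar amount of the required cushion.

$2,276.40

Homeowner's insurance: $2,685.96/yr
School district tax: $5,987.28/yr
Condo association dues: $4,429.92/yr
Special assessment: $138.81 × 4 = $555.24/yr
Combined annual = $2,685.96 + $5,987.28 + $4,429.92 + $555.24 = $13,658.40
Base monthly escrow = $13,658.40 / 12 = $1,138.20
Required cushion = 2 × $1,138.20 = $2,276.40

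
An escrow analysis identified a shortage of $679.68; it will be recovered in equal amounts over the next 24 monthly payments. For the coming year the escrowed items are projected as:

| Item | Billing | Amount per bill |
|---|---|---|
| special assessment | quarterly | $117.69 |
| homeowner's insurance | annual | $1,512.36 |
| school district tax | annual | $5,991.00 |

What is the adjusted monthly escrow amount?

Special assessment — $117.69 × 4 = $470.76 per year
Homeowner's insurance — $1,512.36 per year
School district tax — $5,991.00 per year
Annual escrow total = $470.76 + $1,512.36 + $5,991.00 = $7,974.12
Monthly = $7,974.12 ÷ 12 = $664.51
Shortage per month = $679.68 ÷ 24 = $28.32
Adjusted monthly = $664.51 + $28.32 = $692.83

$692.83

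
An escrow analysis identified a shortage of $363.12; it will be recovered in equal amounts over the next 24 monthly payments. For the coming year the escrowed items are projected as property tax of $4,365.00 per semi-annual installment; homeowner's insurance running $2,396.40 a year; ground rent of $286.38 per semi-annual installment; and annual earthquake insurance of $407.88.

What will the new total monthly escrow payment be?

Property tax — $4,365.00 × 2 = $8,730.00 annually
Homeowner's insurance — $2,396.40 annually
Ground rent — $286.38 × 2 = $572.76 annually
Earthquake insurance — $407.88 annually
Total annual escrow = $12,107.04
Monthly = $12,107.04 / 12 = $1,008.92
Shortage per month = $363.12 / 24 = $15.13
Adjusted monthly = $1,008.92 + $15.13 = $1,024.05

$1,024.05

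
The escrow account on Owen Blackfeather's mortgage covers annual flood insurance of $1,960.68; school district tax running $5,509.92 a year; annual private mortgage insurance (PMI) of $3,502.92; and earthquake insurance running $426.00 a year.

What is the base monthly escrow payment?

$949.96

Flood insurance = $1,960.68
School district tax = $5,509.92
Private mortgage insurance (PMI) = $3,502.92
Earthquake insurance = $426.00
Total per year = $1,960.68 + $5,509.92 + $3,502.92 + $426.00 = $11,399.52
Per month = $11,399.52 / 12 = $949.96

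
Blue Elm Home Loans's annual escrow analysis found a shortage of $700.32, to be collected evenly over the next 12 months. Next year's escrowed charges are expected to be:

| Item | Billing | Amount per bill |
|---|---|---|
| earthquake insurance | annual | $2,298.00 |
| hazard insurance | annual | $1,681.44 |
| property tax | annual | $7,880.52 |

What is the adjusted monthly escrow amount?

$1,046.69

Earthquake insurance — $2,298.00/yr
Hazard insurance — $1,681.44/yr
Property tax — $7,880.52/yr
Combined annual = $2,298.00 + $1,681.44 + $7,880.52 = $11,859.96
Base monthly escrow = $11,859.96 / 12 = $988.33
Shortage spread = $700.32 ÷ 12 = $58.36/mo
New monthly escrow = $988.33 + $58.36 = $1,046.69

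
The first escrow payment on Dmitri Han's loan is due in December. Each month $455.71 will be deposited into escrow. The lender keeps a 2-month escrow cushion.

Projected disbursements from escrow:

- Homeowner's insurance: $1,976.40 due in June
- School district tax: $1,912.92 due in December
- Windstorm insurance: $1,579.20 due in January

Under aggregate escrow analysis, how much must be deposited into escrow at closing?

$3,492.12

Cushion = 2 × $455.71 = $911.42
Trial balance (start $0, +$455.71 each month, − disbursements):
  Dec: +$455.71 − $1,912.92 → -$1,457.21
  Jan: +$455.71 − $1,579.20 → -$2,580.70
  Feb: +$455.71 → -$2,124.99
  Mar: +$455.71 → -$1,669.28
  Apr: +$455.71 → -$1,213.57
  May: +$455.71 → -$757.86
  Jun: +$455.71 − $1,976.40 → -$2,278.55
  Jul: +$455.71 → -$1,822.84
  Aug: +$455.71 → -$1,367.13
  Sep: +$455.71 → -$911.42
  Oct: +$455.71 → -$455.71
  Nov: +$455.71 → $0.00
Lowest trial balance = -$2,580.70 (Jan)
Initial deposit = cushion − low point = $911.42 − (-$2,580.70) = $3,492.12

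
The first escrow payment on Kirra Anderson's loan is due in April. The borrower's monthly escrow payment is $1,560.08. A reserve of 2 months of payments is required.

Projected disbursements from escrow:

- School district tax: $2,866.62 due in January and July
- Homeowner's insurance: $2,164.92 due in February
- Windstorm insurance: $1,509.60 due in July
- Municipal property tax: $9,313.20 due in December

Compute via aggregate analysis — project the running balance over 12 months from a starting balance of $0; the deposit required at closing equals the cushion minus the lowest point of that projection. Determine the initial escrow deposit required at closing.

$4,680.24

Cushion = 2 × $1,560.08 = $3,120.16
Trial balance (start $0, +$1,560.08 each month, − disbursements):
  Apr: +$1,560.08 → $1,560.08
  May: +$1,560.08 → $3,120.16
  Jun: +$1,560.08 → $4,680.24
  Jul: +$1,560.08 − $4,376.22 → $1,864.10
  Aug: +$1,560.08 → $3,424.18
  Sep: +$1,560.08 → $4,984.26
  Oct: +$1,560.08 → $6,544.34
  Nov: +$1,560.08 → $8,104.42
  Dec: +$1,560.08 − $9,313.20 → $351.30
  Jan: +$1,560.08 − $2,866.62 → -$955.24
  Feb: +$1,560.08 − $2,164.92 → -$1,560.08
  Mar: +$1,560.08 → $0.00
Lowest trial balance = -$1,560.08 (Feb)
Initial deposit = cushion − low point = $3,120.16 − (-$1,560.08) = $4,680.24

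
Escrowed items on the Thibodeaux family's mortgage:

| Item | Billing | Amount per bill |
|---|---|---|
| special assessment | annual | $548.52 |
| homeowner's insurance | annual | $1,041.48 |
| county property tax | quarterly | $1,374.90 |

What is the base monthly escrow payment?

Special assessment: $548.52 per year
Homeowner's insurance: $1,041.48 per year
County property tax: $1,374.90 × 4 = $5,499.60 per year
Combined annual = $548.52 + $1,041.48 + $5,499.60 = $7,089.60
Monthly = $7,089.60 / 12 = $590.80

$590.80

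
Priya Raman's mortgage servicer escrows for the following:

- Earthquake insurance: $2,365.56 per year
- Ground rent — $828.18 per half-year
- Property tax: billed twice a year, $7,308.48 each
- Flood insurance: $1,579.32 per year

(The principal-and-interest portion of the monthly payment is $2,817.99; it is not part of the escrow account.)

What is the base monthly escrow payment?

$1,684.85

Earthquake insurance = $2,365.56/yr
Ground rent = $828.18 × 2 = $1,656.36/yr
Property tax = $7,308.48 × 2 = $14,616.96/yr
Flood insurance = $1,579.32/yr
Yearly total = $2,365.56 + $1,656.36 + $14,616.96 + $1,579.32 = $20,218.20
Monthly = $20,218.20 / 12 = $1,684.85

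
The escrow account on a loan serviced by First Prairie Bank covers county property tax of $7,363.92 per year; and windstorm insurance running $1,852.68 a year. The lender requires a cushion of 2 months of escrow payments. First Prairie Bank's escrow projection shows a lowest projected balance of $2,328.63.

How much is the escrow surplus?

$792.53

County property tax = $7,363.92 per year
Windstorm insurance = $1,852.68 per year
Total per year = $9,216.60
Base monthly escrow = $9,216.60 ÷ 12 = $768.05
Cushion = 2 × $768.05 = $1,536.10
Surplus = $2,328.63 − $1,536.10 = $792.53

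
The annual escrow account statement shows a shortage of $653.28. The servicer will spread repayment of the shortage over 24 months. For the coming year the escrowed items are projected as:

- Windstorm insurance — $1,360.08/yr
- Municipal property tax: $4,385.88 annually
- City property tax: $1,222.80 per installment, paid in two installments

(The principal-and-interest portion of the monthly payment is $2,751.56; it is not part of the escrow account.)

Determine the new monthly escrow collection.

$709.85

Windstorm insurance: $1,360.08
Municipal property tax: $4,385.88
City property tax: $1,222.80 × 2 = $2,445.60
Total annual escrow = $1,360.08 + $4,385.88 + $2,445.60 = $8,191.56
Monthly escrow = $8,191.56 ÷ 12 = $682.63
Shortage per month = $653.28 / 24 = $27.22
Adjusted monthly = $682.63 + $27.22 = $709.85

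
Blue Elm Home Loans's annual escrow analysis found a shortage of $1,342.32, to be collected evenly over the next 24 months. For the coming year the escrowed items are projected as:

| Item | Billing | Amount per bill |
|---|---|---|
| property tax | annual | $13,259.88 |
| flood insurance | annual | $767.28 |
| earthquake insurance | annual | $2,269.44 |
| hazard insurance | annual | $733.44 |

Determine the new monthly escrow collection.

Property tax: $13,259.88 annually
Flood insurance: $767.28 annually
Earthquake insurance: $2,269.44 annually
Hazard insurance: $733.44 annually
Total per year = $17,030.04
Monthly escrow = $17,030.04 ÷ 12 = $1,419.17
Shortage spread = $1,342.32 ÷ 24 = $55.93/mo
New monthly escrow = $1,419.17 + $55.93 = $1,475.10

$1,475.10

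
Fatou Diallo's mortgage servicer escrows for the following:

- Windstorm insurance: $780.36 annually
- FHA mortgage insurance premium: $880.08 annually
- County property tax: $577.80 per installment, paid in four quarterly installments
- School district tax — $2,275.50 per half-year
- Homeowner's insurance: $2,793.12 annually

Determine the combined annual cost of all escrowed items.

Windstorm insurance: $780.36 annually
FHA mortgage insurance premium: $880.08 annually
County property tax: $577.80 × 4 = $2,311.20 annually
School district tax: $2,275.50 × 2 = $4,551.00 annually
Homeowner's insurance: $2,793.12 annually
Combined annual = $11,315.76

$11,315.76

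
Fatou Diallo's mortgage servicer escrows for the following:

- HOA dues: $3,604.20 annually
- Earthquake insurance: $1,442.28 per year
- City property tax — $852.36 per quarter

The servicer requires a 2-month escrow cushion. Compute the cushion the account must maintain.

$1,409.32

HOA dues = $3,604.20/yr
Earthquake insurance = $1,442.28/yr
City property tax = $852.36 × 4 = $3,409.44/yr
Yearly total = $3,604.20 + $1,442.28 + $3,409.44 = $8,455.92
Per month = $8,455.92 ÷ 12 = $704.66
Reserve = 2 × $704.66 = $1,409.32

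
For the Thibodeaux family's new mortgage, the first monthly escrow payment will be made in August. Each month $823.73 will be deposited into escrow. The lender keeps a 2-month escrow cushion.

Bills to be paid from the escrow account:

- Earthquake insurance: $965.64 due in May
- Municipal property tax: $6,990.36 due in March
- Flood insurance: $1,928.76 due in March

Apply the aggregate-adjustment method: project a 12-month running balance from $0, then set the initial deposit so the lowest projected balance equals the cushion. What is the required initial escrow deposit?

Cushion = 2 × $823.73 = $1,647.46
Trial balance (start $0, +$823.73 each month, − disbursements):
  Aug: +$823.73 → $823.73
  Sep: +$823.73 → $1,647.46
  Oct: +$823.73 → $2,471.19
  Nov: +$823.73 → $3,294.92
  Dec: +$823.73 → $4,118.65
  Jan: +$823.73 → $4,942.38
  Feb: +$823.73 → $5,766.11
  Mar: +$823.73 − $8,919.12 → -$2,329.28
  Apr: +$823.73 → -$1,505.55
  May: +$823.73 − $965.64 → -$1,647.46
  Jun: +$823.73 → -$823.73
  Jul: +$823.73 → $0.00
Lowest trial balance = -$2,329.28 (Mar)
Initial deposit = cushion − low point = $1,647.46 − (-$2,329.28) = $3,976.74

$3,976.74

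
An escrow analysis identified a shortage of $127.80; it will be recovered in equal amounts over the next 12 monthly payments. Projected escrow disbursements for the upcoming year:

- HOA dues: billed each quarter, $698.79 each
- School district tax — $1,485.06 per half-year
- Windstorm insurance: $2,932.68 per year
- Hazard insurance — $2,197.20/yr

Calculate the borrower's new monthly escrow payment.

HOA dues = $698.79 × 4 = $2,795.16 annually
School district tax = $1,485.06 × 2 = $2,970.12 annually
Windstorm insurance = $2,932.68 annually
Hazard insurance = $2,197.20 annually
Yearly total = $2,795.16 + $2,970.12 + $2,932.68 + $2,197.20 = $10,895.16
Per month = $10,895.16 ÷ 12 = $907.93
Monthly shortage recovery: $127.80 ÷ 12 = $10.65
Adjusted monthly = $907.93 + $10.65 = $918.58

$918.58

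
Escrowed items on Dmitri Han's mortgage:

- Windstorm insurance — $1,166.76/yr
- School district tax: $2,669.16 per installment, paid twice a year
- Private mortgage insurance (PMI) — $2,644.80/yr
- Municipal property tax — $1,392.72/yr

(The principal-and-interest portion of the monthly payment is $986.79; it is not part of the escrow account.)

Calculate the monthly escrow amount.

$878.55

Windstorm insurance: $1,166.76/yr
School district tax: $2,669.16 × 2 = $5,338.32/yr
Private mortgage insurance (PMI): $2,644.80/yr
Municipal property tax: $1,392.72/yr
Yearly total = $10,542.60
Monthly = $10,542.60 ÷ 12 = $878.55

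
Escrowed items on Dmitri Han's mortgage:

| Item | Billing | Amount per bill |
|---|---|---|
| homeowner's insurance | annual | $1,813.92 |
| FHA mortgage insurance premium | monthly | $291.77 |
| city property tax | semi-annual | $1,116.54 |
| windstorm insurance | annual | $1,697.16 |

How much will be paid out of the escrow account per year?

$9,245.40

Homeowner's insurance — $1,813.92
FHA mortgage insurance premium — $291.77 × 12 = $3,501.24
City property tax — $1,116.54 × 2 = $2,233.08
Windstorm insurance — $1,697.16
Total per year = $1,813.92 + $3,501.24 + $2,233.08 + $1,697.16 = $9,245.40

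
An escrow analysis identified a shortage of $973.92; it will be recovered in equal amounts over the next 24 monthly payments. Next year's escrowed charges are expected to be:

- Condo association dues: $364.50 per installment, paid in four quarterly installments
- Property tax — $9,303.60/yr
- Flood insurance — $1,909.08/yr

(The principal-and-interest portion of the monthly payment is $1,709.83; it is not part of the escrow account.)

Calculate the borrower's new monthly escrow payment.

Condo association dues: $364.50 × 4 = $1,458.00 per year
Property tax: $9,303.60 per year
Flood insurance: $1,909.08 per year
Combined annual = $12,670.68
Per month = $12,670.68 / 12 = $1,055.89
Shortage spread = $973.92 ÷ 24 = $40.58/mo
New monthly escrow = $1,055.89 + $40.58 = $1,096.47

$1,096.47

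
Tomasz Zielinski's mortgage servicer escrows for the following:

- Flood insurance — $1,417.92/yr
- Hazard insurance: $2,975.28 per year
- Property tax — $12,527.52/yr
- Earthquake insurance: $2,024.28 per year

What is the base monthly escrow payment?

Flood insurance — $1,417.92 per year
Hazard insurance — $2,975.28 per year
Property tax — $12,527.52 per year
Earthquake insurance — $2,024.28 per year
Yearly total = $18,945.00
Per month = $18,945.00 ÷ 12 = $1,578.75

$1,578.75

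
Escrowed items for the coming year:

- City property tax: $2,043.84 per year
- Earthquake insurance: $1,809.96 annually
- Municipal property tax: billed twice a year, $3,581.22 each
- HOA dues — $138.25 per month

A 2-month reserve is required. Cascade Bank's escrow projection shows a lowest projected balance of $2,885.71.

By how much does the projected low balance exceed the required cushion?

$773.17

City property tax — $2,043.84 annually
Earthquake insurance — $1,809.96 annually
Municipal property tax — $3,581.22 × 2 = $7,162.44 annually
HOA dues — $138.25 × 12 = $1,659.00 annually
Yearly total = $2,043.84 + $1,809.96 + $7,162.44 + $1,659.00 = $12,675.24
Monthly escrow = $12,675.24 / 12 = $1,056.27
Required cushion = 2 × $1,056.27 = $2,112.54
Excess over cushion: $2,885.71 − $2,112.54 = $773.17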